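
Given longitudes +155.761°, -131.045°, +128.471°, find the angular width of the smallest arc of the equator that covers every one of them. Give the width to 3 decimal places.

Sort the longitudes: -131.045°, +128.471°, +155.761°.
Eastward gaps between consecutive values (wrapping around): 259.516°, 27.290°, 73.194°.
Largest gap = 259.516° ⇒ minimal covering band is its complement: 360° − 259.516° = 100.484°.
Band runs from +128.471° eastward to -131.045°, crossing the antimeridian.

100.484°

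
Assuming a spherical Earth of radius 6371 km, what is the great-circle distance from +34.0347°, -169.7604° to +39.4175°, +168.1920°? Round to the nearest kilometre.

Δλ = 168.1920 − -169.7604 = 337.9524°; wrapped into (−180°, 180°]: -22.0476°.
Δφ = 39.4175 − 34.0347 = 5.3828°.
a = sin²(Δφ/2) + cos φ₁ · cos φ₂ · sin²(Δλ/2) = 0.025613.
c = 2·atan2(√a, √(1−a)) = 0.32146 rad → d = 6371·c ≈ 2048.05 km.

2048 km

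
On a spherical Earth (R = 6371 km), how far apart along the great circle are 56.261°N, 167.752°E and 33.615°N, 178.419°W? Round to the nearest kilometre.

2731 km

Δλ = -178.419 − 167.752 = -346.171°; wrapped into (−180°, 180°]: 13.829°.
Δφ = 33.615 − 56.261 = -22.646°.
a = sin²(Δφ/2) + cos φ₁ · cos φ₂ · sin²(Δλ/2) = 0.045253.
c = 2·atan2(√a, √(1−a)) = 0.42873 rad → d = 6371·c ≈ 2731.44 km.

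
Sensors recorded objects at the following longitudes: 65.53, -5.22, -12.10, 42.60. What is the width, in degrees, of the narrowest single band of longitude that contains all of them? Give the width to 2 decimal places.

Sort the longitudes: -12.10°, -5.22°, +42.60°, +65.53°.
Eastward gaps between consecutive values (wrapping around): 6.88°, 47.82°, 22.93°, 282.37°.
Largest gap = 282.37° ⇒ minimal covering band is its complement: 360° − 282.37° = 77.63°.
Band runs from -12.10° eastward to +65.53°.

77.63°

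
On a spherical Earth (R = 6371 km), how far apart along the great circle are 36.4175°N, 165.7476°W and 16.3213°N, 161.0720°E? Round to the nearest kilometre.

3957 km

Δλ = 161.0720 − -165.7476 = 326.8196°; wrapped into (−180°, 180°]: -33.1804°.
Δφ = 16.3213 − 36.4175 = -20.0962°.
a = sin²(Δφ/2) + cos φ₁ · cos φ₂ · sin²(Δλ/2) = 0.093401.
c = 2·atan2(√a, √(1−a)) = 0.62117 rad → d = 6371·c ≈ 3957.48 km.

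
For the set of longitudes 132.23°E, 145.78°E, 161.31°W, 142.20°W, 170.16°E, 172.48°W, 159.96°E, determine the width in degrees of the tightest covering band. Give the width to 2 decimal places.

85.57°

Sort the longitudes: -172.48°, -161.31°, -142.20°, +132.23°, +145.78°, +159.96°, +170.16°.
Eastward gaps between consecutive values (wrapping around): 11.17°, 19.11°, 274.43°, 13.55°, 14.18°, 10.20°, 17.36°.
Largest gap = 274.43° ⇒ minimal covering band is its complement: 360° − 274.43° = 85.57°.
Band runs from +132.23° eastward to -142.20°, crossing the antimeridian.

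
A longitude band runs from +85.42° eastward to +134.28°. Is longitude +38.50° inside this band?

Band width going east from +85.42° to +134.28°: ((134.28 − 85.42) mod 360) = 48.86°.
Offset of +38.50° east of the west edge: ((38.50 − 85.42) mod 360) = 313.08°.
313.08° > 48.86° ⇒ outside.

No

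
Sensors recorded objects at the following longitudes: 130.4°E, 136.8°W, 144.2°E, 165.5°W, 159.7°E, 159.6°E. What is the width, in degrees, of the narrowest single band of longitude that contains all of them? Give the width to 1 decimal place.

92.8°

Sort the longitudes: -165.5°, -136.8°, +130.4°, +144.2°, +159.6°, +159.7°.
Eastward gaps between consecutive values (wrapping around): 28.7°, 267.2°, 13.8°, 15.4°, 0.1°, 34.8°.
Largest gap = 267.2° ⇒ minimal covering band is its complement: 360° − 267.2° = 92.8°.
Band runs from +130.4° eastward to -136.8°, crossing the antimeridian.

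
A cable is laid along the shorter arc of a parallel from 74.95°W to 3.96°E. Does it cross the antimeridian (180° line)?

Signed shortest Δλ = ((3.96 − -74.95 + 180) mod 360) − 180 = 78.91°.
Going east by 78.91° from -74.95° reaches +3.96° without touching 180°.

No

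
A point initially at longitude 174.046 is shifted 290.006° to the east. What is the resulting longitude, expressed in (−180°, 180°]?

Start at +174.046°; shift +290.006° → +464.052°.
+464.052° lies outside (−180°, 180°]; subtract 360° → +104.052°.

+104.052°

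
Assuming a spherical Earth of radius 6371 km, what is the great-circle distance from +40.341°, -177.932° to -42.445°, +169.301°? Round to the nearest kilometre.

9295 km

Δλ = 169.301 − -177.932 = 347.233°; wrapped into (−180°, 180°]: -12.767°.
Δφ = -42.445 − 40.341 = -82.786°.
a = sin²(Δφ/2) + cos φ₁ · cos φ₂ · sin²(Δλ/2) = 0.444165.
c = 2·atan2(√a, √(1−a)) = 1.45889 rad → d = 6371·c ≈ 9294.61 km.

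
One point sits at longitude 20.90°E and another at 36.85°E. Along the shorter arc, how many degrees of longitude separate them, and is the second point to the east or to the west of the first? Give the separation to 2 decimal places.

15.95° east

Raw difference: 36.85 − 20.90 = 15.95°.
Normalise into (−180°, 180°]: 15.95° stays 15.95°.
Positive ⇒ the second point lies to the east; separation 15.95°.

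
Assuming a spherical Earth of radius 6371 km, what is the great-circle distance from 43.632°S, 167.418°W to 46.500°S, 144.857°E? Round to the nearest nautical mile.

2000 nmi

Δλ = 144.857 − -167.418 = 312.275°; wrapped into (−180°, 180°]: -47.725°.
Δφ = -46.500 − -43.632 = -2.868°.
a = sin²(Δφ/2) + cos φ₁ · cos φ₂ · sin²(Δλ/2) = 0.082163.
c = 2·atan2(√a, √(1−a)) = 0.58144 rad → d = 6371·c ≈ 3704.33 km ≈ 2000.18 nmi.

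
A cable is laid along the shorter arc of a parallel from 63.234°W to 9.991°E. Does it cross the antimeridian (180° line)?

No

Signed shortest Δλ = ((9.991 − -63.234 + 180) mod 360) − 180 = 73.225°.
Going east by 73.225° from -63.234° reaches +9.991° without touching 180°.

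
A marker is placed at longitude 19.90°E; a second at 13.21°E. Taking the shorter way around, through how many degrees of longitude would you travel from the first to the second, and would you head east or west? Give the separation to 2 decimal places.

6.69° west

Raw difference: 13.21 − 19.90 = -6.69°.
Normalise into (−180°, 180°]: -6.69° stays -6.69°.
Negative ⇒ the second point lies to the west; separation 6.69°.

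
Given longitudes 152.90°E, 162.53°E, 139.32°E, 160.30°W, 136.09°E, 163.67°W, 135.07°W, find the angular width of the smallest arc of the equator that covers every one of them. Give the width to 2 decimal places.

88.84°

Sort the longitudes: -163.67°, -160.30°, -135.07°, +136.09°, +139.32°, +152.90°, +162.53°.
Eastward gaps between consecutive values (wrapping around): 3.37°, 25.23°, 271.16°, 3.23°, 13.58°, 9.63°, 33.80°.
Largest gap = 271.16° ⇒ minimal covering band is its complement: 360° − 271.16° = 88.84°.
Band runs from +136.09° eastward to -135.07°, crossing the antimeridian.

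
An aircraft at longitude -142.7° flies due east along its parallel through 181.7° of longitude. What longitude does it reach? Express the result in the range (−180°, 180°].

+39.0°

Start at -142.7°; shift +181.7° → +39.0°.
+39.0° already lies in (−180°, 180°].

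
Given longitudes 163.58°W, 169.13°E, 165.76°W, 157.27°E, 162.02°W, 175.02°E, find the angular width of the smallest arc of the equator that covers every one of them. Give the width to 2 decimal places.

40.71°

Sort the longitudes: -165.76°, -163.58°, -162.02°, +157.27°, +169.13°, +175.02°.
Eastward gaps between consecutive values (wrapping around): 2.18°, 1.56°, 319.29°, 11.86°, 5.89°, 19.22°.
Largest gap = 319.29° ⇒ minimal covering band is its complement: 360° − 319.29° = 40.71°.
Band runs from +157.27° eastward to -162.02°, crossing the antimeridian.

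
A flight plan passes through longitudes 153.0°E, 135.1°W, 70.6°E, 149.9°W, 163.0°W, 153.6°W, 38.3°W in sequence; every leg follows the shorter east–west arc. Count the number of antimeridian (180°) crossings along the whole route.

3

Leg 1: +153.0° → -135.1°, shortest Δλ = 71.9° (east) — crosses 180°.
Leg 2: -135.1° → +70.6°, shortest Δλ = -154.3° (west) — crosses 180°.
Leg 3: +70.6° → -149.9°, shortest Δλ = 139.5° (east) — crosses 180°.
Leg 4: -149.9° → -163.0°, shortest Δλ = -13.1° (west) — does not cross 180°.
Leg 5: -163.0° → -153.6°, shortest Δλ = 9.4° (east) — does not cross 180°.
Leg 6: -153.6° → -38.3°, shortest Δλ = 115.3° (east) — does not cross 180°.
Total crossings: 3.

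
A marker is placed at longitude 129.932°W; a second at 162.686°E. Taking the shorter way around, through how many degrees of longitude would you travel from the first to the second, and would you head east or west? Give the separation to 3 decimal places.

67.382° west

Raw difference: 162.686 − -129.932 = 292.618°.
Normalise into (−180°, 180°]: 292.618° − 360° = -67.382°.
Negative ⇒ the second point lies to the west; separation 67.382°.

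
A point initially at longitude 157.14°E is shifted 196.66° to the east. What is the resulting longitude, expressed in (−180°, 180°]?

6.20°W

Start at +157.14°; shift +196.66° → +353.80°.
+353.80° lies outside (−180°, 180°]; subtract 360° → -6.20°.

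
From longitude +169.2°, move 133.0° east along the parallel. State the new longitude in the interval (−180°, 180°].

-57.8°

Start at +169.2°; shift +133.0° → +302.2°.
+302.2° lies outside (−180°, 180°]; subtract 360° → -57.8°.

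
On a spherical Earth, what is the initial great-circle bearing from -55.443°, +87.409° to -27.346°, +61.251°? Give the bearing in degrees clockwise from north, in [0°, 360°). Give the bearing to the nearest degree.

Δλ = 61.251 − 87.409 = -26.158°.
θ = atan2( sin Δλ · cos φ₂ , cos φ₁ · sin φ₂ − sin φ₁ · cos φ₂ · cos Δλ )
  = atan2(-0.39158, 0.39604) = -44.675° → normalised to [0°, 360°): 315.325°.

315°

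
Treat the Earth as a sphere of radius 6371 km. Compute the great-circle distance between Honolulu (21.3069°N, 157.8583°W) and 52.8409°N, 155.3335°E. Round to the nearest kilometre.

5289 km

Δλ = 155.3335 − -157.8583 = 313.1918°; wrapped into (−180°, 180°]: -46.8082°.
Δφ = 52.8409 − 21.3069 = 31.5340°.
a = sin²(Δφ/2) + cos φ₁ · cos φ₂ · sin²(Δλ/2) = 0.162624.
c = 2·atan2(√a, √(1−a)) = 0.83017 rad → d = 6371·c ≈ 5289.00 km.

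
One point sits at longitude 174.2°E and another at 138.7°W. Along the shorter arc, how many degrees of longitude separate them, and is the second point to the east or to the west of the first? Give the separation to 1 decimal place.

47.1° east

Raw difference: -138.7 − 174.2 = -312.9°.
Normalise into (−180°, 180°]: -312.9° + 360° = 47.1°.
Positive ⇒ the second point lies to the east; separation 47.1°.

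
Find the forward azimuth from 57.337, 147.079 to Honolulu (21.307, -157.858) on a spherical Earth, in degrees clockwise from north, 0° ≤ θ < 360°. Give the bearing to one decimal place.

Δλ = -157.858 − 147.079 = -304.937°; wrapped into (−180°, 180°]: 55.063°.
θ = atan2( sin Δλ · cos φ₂ , cos φ₁ · sin φ₂ − sin φ₁ · cos φ₂ · cos Δλ )
  = atan2(0.76375, -0.25305) = 108.332° → normalised to [0°, 360°): 108.332°.

108.3°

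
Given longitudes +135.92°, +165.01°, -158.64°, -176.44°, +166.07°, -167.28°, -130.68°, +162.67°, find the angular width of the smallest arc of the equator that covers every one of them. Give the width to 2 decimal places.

Sort the longitudes: -176.44°, -167.28°, -158.64°, -130.68°, +135.92°, +162.67°, +165.01°, +166.07°.
Eastward gaps between consecutive values (wrapping around): 9.16°, 8.64°, 27.96°, 266.60°, 26.75°, 2.34°, 1.06°, 17.49°.
Largest gap = 266.60° ⇒ minimal covering band is its complement: 360° − 266.60° = 93.40°.
Band runs from +135.92° eastward to -130.68°, crossing the antimeridian.

93.40°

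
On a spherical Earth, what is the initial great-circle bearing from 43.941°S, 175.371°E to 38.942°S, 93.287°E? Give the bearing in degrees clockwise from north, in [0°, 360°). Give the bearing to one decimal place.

243.8°

Δλ = 93.287 − 175.371 = -82.084°.
θ = atan2( sin Δλ · cos φ₂ , cos φ₁ · sin φ₂ − sin φ₁ · cos φ₂ · cos Δλ )
  = atan2(-0.77037, -0.37825) = -116.151° → normalised to [0°, 360°): 243.849°.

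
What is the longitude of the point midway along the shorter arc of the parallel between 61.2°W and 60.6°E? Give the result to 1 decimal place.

Signed shortest Δλ from -61.2° to +60.6° is +121.8°.
Midpoint longitude = -61.2° + (+121.8°)/2 = -61.2° + 60.9° = -0.3°.

0.3°W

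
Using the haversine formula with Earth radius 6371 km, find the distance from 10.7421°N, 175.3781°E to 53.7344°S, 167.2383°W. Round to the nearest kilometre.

7356 km

Δλ = -167.2383 − 175.3781 = -342.6164°; wrapped into (−180°, 180°]: 17.3836°.
Δφ = -53.7344 − 10.7421 = -64.4765°.
a = sin²(Δφ/2) + cos φ₁ · cos φ₂ · sin²(Δλ/2) = 0.297831.
c = 2·atan2(√a, √(1−a)) = 1.15454 rad → d = 6371·c ≈ 7355.59 km.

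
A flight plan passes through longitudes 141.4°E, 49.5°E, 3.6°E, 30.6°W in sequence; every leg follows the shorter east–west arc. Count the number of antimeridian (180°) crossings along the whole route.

Leg 1: +141.4° → +49.5°, shortest Δλ = -91.9° (west) — does not cross 180°.
Leg 2: +49.5° → +3.6°, shortest Δλ = -45.9° (west) — does not cross 180°.
Leg 3: +3.6° → -30.6°, shortest Δλ = -34.2° (west) — does not cross 180°.
Total crossings: 0.

0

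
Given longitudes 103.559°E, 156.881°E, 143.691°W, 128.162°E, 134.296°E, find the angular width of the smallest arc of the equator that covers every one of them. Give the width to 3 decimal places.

112.750°

Sort the longitudes: -143.691°, +103.559°, +128.162°, +134.296°, +156.881°.
Eastward gaps between consecutive values (wrapping around): 247.250°, 24.603°, 6.134°, 22.585°, 59.428°.
Largest gap = 247.250° ⇒ minimal covering band is its complement: 360° − 247.250° = 112.750°.
Band runs from +103.559° eastward to -143.691°, crossing the antimeridian.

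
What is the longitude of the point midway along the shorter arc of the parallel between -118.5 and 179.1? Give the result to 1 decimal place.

Signed shortest Δλ from -118.5° to +179.1° is -62.4°.
Midpoint longitude = -118.5° + (-62.4°)/2 = -118.5° − 31.2° = -149.7°.
(The naïve average (-118.5 + +179.1)/2 = 30.3° is on the wrong side of the globe.)

-149.7°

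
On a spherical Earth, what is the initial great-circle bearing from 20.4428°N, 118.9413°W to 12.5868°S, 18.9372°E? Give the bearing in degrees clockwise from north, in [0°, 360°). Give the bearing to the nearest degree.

Δλ = 18.9372 − -118.9413 = 137.8785°.
θ = atan2( sin Δλ · cos φ₂ , cos φ₁ · sin φ₂ − sin φ₁ · cos φ₂ · cos Δλ )
  = atan2(0.65459, 0.04864) = 85.750° → normalised to [0°, 360°): 85.750°.

86°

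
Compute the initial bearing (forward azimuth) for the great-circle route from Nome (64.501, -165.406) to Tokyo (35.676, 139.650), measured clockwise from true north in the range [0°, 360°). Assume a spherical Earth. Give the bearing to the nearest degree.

256°

Δλ = 139.650 − -165.406 = 305.056°; wrapped into (−180°, 180°]: -54.944°.
θ = atan2( sin Δλ · cos φ₂ , cos φ₁ · sin φ₂ − sin φ₁ · cos φ₂ · cos Δλ )
  = atan2(-0.66496, -0.17007) = -104.346° → normalised to [0°, 360°): 255.654°.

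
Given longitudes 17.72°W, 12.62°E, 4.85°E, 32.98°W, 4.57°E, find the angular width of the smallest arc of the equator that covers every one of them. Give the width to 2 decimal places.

45.60°

Sort the longitudes: -32.98°, -17.72°, +4.57°, +4.85°, +12.62°.
Eastward gaps between consecutive values (wrapping around): 15.26°, 22.29°, 0.28°, 7.77°, 314.40°.
Largest gap = 314.40° ⇒ minimal covering band is its complement: 360° − 314.40° = 45.60°.
Band runs from -32.98° eastward to +12.62°.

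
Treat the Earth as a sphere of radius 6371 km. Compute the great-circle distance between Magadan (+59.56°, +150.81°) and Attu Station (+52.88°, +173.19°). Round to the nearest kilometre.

Δλ = 173.19 − 150.81 = 22.38°.
Δφ = 52.88 − 59.56 = -6.68°.
a = sin²(Δφ/2) + cos φ₁ · cos φ₂ · sin²(Δλ/2) = 0.014909.
c = 2·atan2(√a, √(1−a)) = 0.24482 rad → d = 6371·c ≈ 1559.72 km.

1560 km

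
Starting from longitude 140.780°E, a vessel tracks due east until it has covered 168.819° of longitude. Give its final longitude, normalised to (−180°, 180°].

Start at +140.780°; shift +168.819° → +309.599°.
+309.599° lies outside (−180°, 180°]; subtract 360° → -50.401°.

50.401°W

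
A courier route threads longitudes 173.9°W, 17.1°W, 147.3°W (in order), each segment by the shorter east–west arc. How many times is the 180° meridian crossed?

0

Leg 1: -173.9° → -17.1°, shortest Δλ = 156.8° (east) — does not cross 180°.
Leg 2: -17.1° → -147.3°, shortest Δλ = -130.2° (west) — does not cross 180°.
Total crossings: 0.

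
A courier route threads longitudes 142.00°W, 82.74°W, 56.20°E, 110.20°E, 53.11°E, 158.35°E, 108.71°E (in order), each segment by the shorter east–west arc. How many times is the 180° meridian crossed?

0

Leg 1: -142.00° → -82.74°, shortest Δλ = 59.26° (east) — does not cross 180°.
Leg 2: -82.74° → +56.20°, shortest Δλ = 138.94° (east) — does not cross 180°.
Leg 3: +56.20° → +110.20°, shortest Δλ = 54.0° (east) — does not cross 180°.
Leg 4: +110.20° → +53.11°, shortest Δλ = -57.09° (west) — does not cross 180°.
Leg 5: +53.11° → +158.35°, shortest Δλ = 105.24° (east) — does not cross 180°.
Leg 6: +158.35° → +108.71°, shortest Δλ = -49.64° (west) — does not cross 180°.
Total crossings: 0.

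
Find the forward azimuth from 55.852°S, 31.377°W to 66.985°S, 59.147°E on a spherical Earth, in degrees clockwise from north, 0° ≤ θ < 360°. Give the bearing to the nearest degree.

Δλ = 59.147 − -31.377 = 90.524°.
θ = atan2( sin Δλ · cos φ₂ , cos φ₁ · sin φ₂ − sin φ₁ · cos φ₂ · cos Δλ )
  = atan2(0.39096, -0.51961) = 143.042° → normalised to [0°, 360°): 143.042°.

143°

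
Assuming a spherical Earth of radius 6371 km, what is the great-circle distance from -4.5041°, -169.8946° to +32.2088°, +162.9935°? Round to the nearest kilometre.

Δλ = 162.9935 − -169.8946 = 332.8881°; wrapped into (−180°, 180°]: -27.1119°.
Δφ = 32.2088 − -4.5041 = 36.7129°.
a = sin²(Δφ/2) + cos φ₁ · cos φ₂ · sin²(Δλ/2) = 0.145522.
c = 2·atan2(√a, √(1−a)) = 0.78278 rad → d = 6371·c ≈ 4987.09 km.

4987 km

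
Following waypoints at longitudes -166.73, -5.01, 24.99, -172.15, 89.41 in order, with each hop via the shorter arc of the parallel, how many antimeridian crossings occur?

2

Leg 1: -166.73° → -5.01°, shortest Δλ = 161.72° (east) — does not cross 180°.
Leg 2: -5.01° → +24.99°, shortest Δλ = 30.0° (east) — does not cross 180°.
Leg 3: +24.99° → -172.15°, shortest Δλ = 162.86° (east) — crosses 180°.
Leg 4: -172.15° → +89.41°, shortest Δλ = -98.44° (west) — crosses 180°.
Total crossings: 2.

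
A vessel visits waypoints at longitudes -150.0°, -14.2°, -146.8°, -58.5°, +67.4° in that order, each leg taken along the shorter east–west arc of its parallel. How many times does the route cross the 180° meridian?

Leg 1: -150.0° → -14.2°, shortest Δλ = 135.8° (east) — does not cross 180°.
Leg 2: -14.2° → -146.8°, shortest Δλ = -132.6° (west) — does not cross 180°.
Leg 3: -146.8° → -58.5°, shortest Δλ = 88.3° (east) — does not cross 180°.
Leg 4: -58.5° → +67.4°, shortest Δλ = 125.9° (east) — does not cross 180°.
Total crossings: 0.

0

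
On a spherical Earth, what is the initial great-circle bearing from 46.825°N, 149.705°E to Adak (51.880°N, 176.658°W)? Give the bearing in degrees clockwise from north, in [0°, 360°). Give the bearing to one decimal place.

Δλ = -176.658 − 149.705 = -326.363°; wrapped into (−180°, 180°]: 33.637°.
θ = atan2( sin Δλ · cos φ₂ , cos φ₁ · sin φ₂ − sin φ₁ · cos φ₂ · cos Δλ )
  = atan2(0.34195, 0.16349) = 64.447° → normalised to [0°, 360°): 64.447°.

64.4°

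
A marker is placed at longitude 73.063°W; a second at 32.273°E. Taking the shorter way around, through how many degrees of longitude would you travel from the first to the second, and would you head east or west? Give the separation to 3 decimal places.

Raw difference: 32.273 − -73.063 = 105.336°.
Normalise into (−180°, 180°]: 105.336° stays 105.336°.
Positive ⇒ the second point lies to the east; separation 105.336°.

105.336° east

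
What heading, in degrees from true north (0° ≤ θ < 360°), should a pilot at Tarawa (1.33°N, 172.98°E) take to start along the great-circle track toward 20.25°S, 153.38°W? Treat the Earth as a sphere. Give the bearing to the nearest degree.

125°

Δλ = -153.38 − 172.98 = -326.36°; wrapped into (−180°, 180°]: 33.64°.
θ = atan2( sin Δλ · cos φ₂ , cos φ₁ · sin φ₂ − sin φ₁ · cos φ₂ · cos Δλ )
  = atan2(0.51973, -0.36415) = 125.017° → normalised to [0°, 360°): 125.017°.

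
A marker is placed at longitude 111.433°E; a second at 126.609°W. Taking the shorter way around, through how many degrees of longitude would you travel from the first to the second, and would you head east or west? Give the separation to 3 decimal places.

Raw difference: -126.609 − 111.433 = -238.042°.
Normalise into (−180°, 180°]: -238.042° + 360° = 121.958°.
Positive ⇒ the second point lies to the east; separation 121.958°.

121.958° east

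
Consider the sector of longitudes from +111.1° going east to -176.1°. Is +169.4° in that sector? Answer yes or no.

Band width going east from +111.1° to -176.1°: ((-176.1 − 111.1) mod 360) = 72.8°.
Offset of +169.4° east of the west edge: ((169.4 − 111.1) mod 360) = 58.3°.
58.3° ≤ 72.8° ⇒ inside.

Yes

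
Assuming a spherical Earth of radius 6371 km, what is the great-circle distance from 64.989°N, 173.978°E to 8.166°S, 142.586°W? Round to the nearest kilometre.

Δλ = -142.586 − 173.978 = -316.564°; wrapped into (−180°, 180°]: 43.436°.
Δφ = -8.166 − 64.989 = -73.155°.
a = sin²(Δφ/2) + cos φ₁ · cos φ₂ · sin²(Δλ/2) = 0.412414.
c = 2·atan2(√a, √(1−a)) = 1.39471 rad → d = 6371·c ≈ 8885.73 km.

8886 km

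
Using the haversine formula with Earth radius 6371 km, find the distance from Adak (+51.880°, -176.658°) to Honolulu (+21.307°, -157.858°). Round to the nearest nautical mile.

Δλ = -157.858 − -176.658 = 18.800°.
Δφ = 21.307 − 51.880 = -30.573°.
a = sin²(Δφ/2) + cos φ₁ · cos φ₂ · sin²(Δλ/2) = 0.084851.
c = 2·atan2(√a, √(1−a)) = 0.59115 rad → d = 6371·c ≈ 3766.23 km ≈ 2033.60 nmi.

2034 nmi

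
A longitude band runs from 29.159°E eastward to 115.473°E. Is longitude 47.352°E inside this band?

Band width going east from +29.159° to +115.473°: ((115.473 − 29.159) mod 360) = 86.314°.
Offset of +47.352° east of the west edge: ((47.352 − 29.159) mod 360) = 18.193°.
18.193° ≤ 86.314° ⇒ inside.

Yes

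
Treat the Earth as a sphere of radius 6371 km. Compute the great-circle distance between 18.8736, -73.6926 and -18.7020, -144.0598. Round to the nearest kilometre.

8741 km

Δλ = -144.0598 − -73.6926 = -70.3672°.
Δφ = -18.7020 − 18.8736 = -37.5756°.
a = sin²(Δφ/2) + cos φ₁ · cos φ₂ · sin²(Δλ/2) = 0.401292.
c = 2·atan2(√a, √(1−a)) = 1.37207 rad → d = 6371·c ≈ 8741.49 km.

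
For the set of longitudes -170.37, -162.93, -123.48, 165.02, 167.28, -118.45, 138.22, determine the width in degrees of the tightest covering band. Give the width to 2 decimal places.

103.33°

Sort the longitudes: -170.37°, -162.93°, -123.48°, -118.45°, +138.22°, +165.02°, +167.28°.
Eastward gaps between consecutive values (wrapping around): 7.44°, 39.45°, 5.03°, 256.67°, 26.80°, 2.26°, 22.35°.
Largest gap = 256.67° ⇒ minimal covering band is its complement: 360° − 256.67° = 103.33°.
Band runs from +138.22° eastward to -118.45°, crossing the antimeridian.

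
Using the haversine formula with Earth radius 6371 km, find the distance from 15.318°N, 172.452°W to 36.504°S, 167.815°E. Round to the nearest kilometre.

Δλ = 167.815 − -172.452 = 340.267°; wrapped into (−180°, 180°]: -19.733°.
Δφ = -36.504 − 15.318 = -51.822°.
a = sin²(Δφ/2) + cos φ₁ · cos φ₂ · sin²(Δλ/2) = 0.213710.
c = 2·atan2(√a, √(1−a)) = 0.96115 rad → d = 6371·c ≈ 6123.46 km.

6123 km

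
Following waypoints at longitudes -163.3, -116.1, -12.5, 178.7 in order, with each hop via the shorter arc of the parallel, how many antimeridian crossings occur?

1

Leg 1: -163.3° → -116.1°, shortest Δλ = 47.2° (east) — does not cross 180°.
Leg 2: -116.1° → -12.5°, shortest Δλ = 103.6° (east) — does not cross 180°.
Leg 3: -12.5° → +178.7°, shortest Δλ = -168.8° (west) — crosses 180°.
Total crossings: 1.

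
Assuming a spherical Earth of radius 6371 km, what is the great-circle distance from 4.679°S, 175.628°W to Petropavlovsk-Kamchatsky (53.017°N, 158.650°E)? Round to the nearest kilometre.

Δλ = 158.650 − -175.628 = 334.278°; wrapped into (−180°, 180°]: -25.722°.
Δφ = 53.017 − -4.679 = 57.696°.
a = sin²(Δφ/2) + cos φ₁ · cos φ₂ · sin²(Δλ/2) = 0.262500.
c = 2·atan2(√a, √(1−a)) = 1.07583 rad → d = 6371·c ≈ 6854.13 km.

6854 km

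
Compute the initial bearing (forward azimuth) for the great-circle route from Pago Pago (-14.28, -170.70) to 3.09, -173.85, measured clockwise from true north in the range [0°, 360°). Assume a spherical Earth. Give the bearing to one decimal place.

349.6°

Δλ = -173.85 − -170.70 = -3.15°.
θ = atan2( sin Δλ · cos φ₂ , cos φ₁ · sin φ₂ − sin φ₁ · cos φ₂ · cos Δλ )
  = atan2(-0.05487, 0.29817) = -10.427° → normalised to [0°, 360°): 349.573°.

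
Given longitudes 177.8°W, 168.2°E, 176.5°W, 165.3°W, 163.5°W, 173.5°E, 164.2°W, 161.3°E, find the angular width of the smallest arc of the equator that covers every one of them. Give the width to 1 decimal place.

35.2°

Sort the longitudes: -177.8°, -176.5°, -165.3°, -164.2°, -163.5°, +161.3°, +168.2°, +173.5°.
Eastward gaps between consecutive values (wrapping around): 1.3°, 11.2°, 1.1°, 0.7°, 324.8°, 6.9°, 5.3°, 8.7°.
Largest gap = 324.8° ⇒ minimal covering band is its complement: 360° − 324.8° = 35.2°.
Band runs from +161.3° eastward to -163.5°, crossing the antimeridian.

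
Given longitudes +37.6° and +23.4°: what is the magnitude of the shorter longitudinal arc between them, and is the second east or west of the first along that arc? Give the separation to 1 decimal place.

14.2° west

Raw difference: 23.4 − 37.6 = -14.2°.
Normalise into (−180°, 180°]: -14.2° stays -14.2°.
Negative ⇒ the second point lies to the west; separation 14.2°.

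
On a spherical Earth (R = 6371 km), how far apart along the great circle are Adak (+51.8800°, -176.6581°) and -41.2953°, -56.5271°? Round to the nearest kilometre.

15430 km

Δλ = -56.5271 − -176.6581 = 120.1310°.
Δφ = -41.2953 − 51.8800 = -93.1753°.
a = sin²(Δφ/2) + cos φ₁ · cos φ₂ · sin²(Δλ/2) = 0.876002.
c = 2·atan2(√a, √(1−a)) = 2.42189 rad → d = 6371·c ≈ 15429.88 km.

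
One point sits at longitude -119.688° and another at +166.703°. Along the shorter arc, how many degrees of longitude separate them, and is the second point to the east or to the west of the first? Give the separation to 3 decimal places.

Raw difference: 166.703 − -119.688 = 286.391°.
Normalise into (−180°, 180°]: 286.391° − 360° = -73.609°.
Negative ⇒ the second point lies to the west; separation 73.609°.

73.609° west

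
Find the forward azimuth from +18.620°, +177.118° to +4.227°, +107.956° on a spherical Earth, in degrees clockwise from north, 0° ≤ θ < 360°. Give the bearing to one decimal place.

Δλ = 107.956 − 177.118 = -69.162°.
θ = atan2( sin Δλ · cos φ₂ , cos φ₁ · sin φ₂ − sin φ₁ · cos φ₂ · cos Δλ )
  = atan2(-0.93205, -0.04342) = -92.667° → normalised to [0°, 360°): 267.333°.

267.3°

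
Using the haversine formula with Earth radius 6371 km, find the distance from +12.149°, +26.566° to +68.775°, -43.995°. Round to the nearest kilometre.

Δλ = -43.995 − 26.566 = -70.561°.
Δφ = 68.775 − 12.149 = 56.626°.
a = sin²(Δφ/2) + cos φ₁ · cos φ₂ · sin²(Δλ/2) = 0.343017.
c = 2·atan2(√a, √(1−a)) = 1.25143 rad → d = 6371·c ≈ 7972.86 km.

7973 km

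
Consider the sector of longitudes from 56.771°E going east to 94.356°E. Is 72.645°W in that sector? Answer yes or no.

Band width going east from +56.771° to +94.356°: ((94.356 − 56.771) mod 360) = 37.585°.
Offset of -72.645° east of the west edge: ((-72.645 − 56.771) mod 360) = 230.584°.
230.584° > 37.585° ⇒ outside.

No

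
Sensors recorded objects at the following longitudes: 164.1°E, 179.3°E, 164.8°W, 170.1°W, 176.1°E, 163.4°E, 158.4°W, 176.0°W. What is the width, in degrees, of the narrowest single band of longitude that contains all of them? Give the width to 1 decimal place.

38.2°

Sort the longitudes: -176.0°, -170.1°, -164.8°, -158.4°, +163.4°, +164.1°, +176.1°, +179.3°.
Eastward gaps between consecutive values (wrapping around): 5.9°, 5.3°, 6.4°, 321.8°, 0.7°, 12.0°, 3.2°, 4.7°.
Largest gap = 321.8° ⇒ minimal covering band is its complement: 360° − 321.8° = 38.2°.
Band runs from +163.4° eastward to -158.4°, crossing the antimeridian.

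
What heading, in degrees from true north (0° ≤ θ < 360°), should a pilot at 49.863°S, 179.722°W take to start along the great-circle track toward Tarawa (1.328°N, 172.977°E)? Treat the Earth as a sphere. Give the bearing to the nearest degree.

351°

Δλ = 172.977 − -179.722 = 352.699°; wrapped into (−180°, 180°]: -7.301°.
θ = atan2( sin Δλ · cos φ₂ , cos φ₁ · sin φ₂ − sin φ₁ · cos φ₂ · cos Δλ )
  = atan2(-0.12705, 0.77304) = -9.333° → normalised to [0°, 360°): 350.667°.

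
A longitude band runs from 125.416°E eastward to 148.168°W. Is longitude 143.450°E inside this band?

Band width going east from +125.416° to -148.168°: ((-148.168 − 125.416) mod 360) = 86.416°.
Offset of +143.450° east of the west edge: ((143.450 − 125.416) mod 360) = 18.034°.
18.034° ≤ 86.416° ⇒ inside.

Yes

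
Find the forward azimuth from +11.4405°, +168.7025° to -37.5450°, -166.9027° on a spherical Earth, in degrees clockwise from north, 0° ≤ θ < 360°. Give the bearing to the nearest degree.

Δλ = -166.9027 − 168.7025 = -335.6052°; wrapped into (−180°, 180°]: 24.3948°.
θ = atan2( sin Δλ · cos φ₂ , cos φ₁ · sin φ₂ − sin φ₁ · cos φ₂ · cos Δλ )
  = atan2(0.32747, -0.74050) = 156.143° → normalised to [0°, 360°): 156.143°.

156°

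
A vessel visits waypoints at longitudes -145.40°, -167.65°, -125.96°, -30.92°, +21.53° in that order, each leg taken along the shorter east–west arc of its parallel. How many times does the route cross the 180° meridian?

0

Leg 1: -145.40° → -167.65°, shortest Δλ = -22.25° (west) — does not cross 180°.
Leg 2: -167.65° → -125.96°, shortest Δλ = 41.69° (east) — does not cross 180°.
Leg 3: -125.96° → -30.92°, shortest Δλ = 95.04° (east) — does not cross 180°.
Leg 4: -30.92° → +21.53°, shortest Δλ = 52.45° (east) — does not cross 180°.
Total crossings: 0.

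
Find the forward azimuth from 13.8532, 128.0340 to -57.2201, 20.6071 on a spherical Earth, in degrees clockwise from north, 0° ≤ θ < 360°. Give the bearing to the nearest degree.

Δλ = 20.6071 − 128.0340 = -107.4269°.
θ = atan2( sin Δλ · cos φ₂ , cos φ₁ · sin φ₂ − sin φ₁ · cos φ₂ · cos Δλ )
  = atan2(-0.51656, -0.77748) = -146.400° → normalised to [0°, 360°): 213.600°.

214°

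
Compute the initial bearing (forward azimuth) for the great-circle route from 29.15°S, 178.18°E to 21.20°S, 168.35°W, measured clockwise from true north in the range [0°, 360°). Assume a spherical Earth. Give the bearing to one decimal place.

59.9°

Δλ = -168.35 − 178.18 = -346.53°; wrapped into (−180°, 180°]: 13.47°.
θ = atan2( sin Δλ · cos φ₂ , cos φ₁ · sin φ₂ − sin φ₁ · cos φ₂ · cos Δλ )
  = atan2(0.21717, 0.12582) = 59.915° → normalised to [0°, 360°): 59.915°.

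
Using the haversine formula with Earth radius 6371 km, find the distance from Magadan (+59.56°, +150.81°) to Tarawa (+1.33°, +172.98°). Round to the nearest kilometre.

6752 km

Δλ = 172.98 − 150.81 = 22.17°.
Δφ = 1.33 − 59.56 = -58.23°.
a = sin²(Δφ/2) + cos φ₁ · cos φ₂ · sin²(Δλ/2) = 0.255468.
c = 2·atan2(√a, √(1−a)) = 1.05978 rad → d = 6371·c ≈ 6751.86 km.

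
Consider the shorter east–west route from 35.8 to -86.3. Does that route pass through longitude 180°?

No

Signed shortest Δλ = ((-86.3 − 35.8 + 180) mod 360) − 180 = -122.1°.
Going west by 122.1° from +35.8° reaches -86.3° without touching 180°.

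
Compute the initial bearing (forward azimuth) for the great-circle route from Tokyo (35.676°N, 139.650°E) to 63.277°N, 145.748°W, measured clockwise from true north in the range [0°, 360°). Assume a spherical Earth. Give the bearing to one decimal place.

Δλ = -145.748 − 139.650 = -285.398°; wrapped into (−180°, 180°]: 74.602°.
θ = atan2( sin Δλ · cos φ₂ , cos φ₁ · sin φ₂ − sin φ₁ · cos φ₂ · cos Δλ )
  = atan2(0.43354, 0.65593) = 33.463° → normalised to [0°, 360°): 33.463°.

33.5°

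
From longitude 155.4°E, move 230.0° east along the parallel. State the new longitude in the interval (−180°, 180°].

25.4°E

Start at +155.4°; shift +230.0° → +385.4°.
+385.4° lies outside (−180°, 180°]; subtract 360° → +25.4°.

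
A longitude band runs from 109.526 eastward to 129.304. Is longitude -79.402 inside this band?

Band width going east from +109.526° to +129.304°: ((129.304 − 109.526) mod 360) = 19.778°.
Offset of -79.402° east of the west edge: ((-79.402 − 109.526) mod 360) = 171.072°.
171.072° > 19.778° ⇒ outside.

No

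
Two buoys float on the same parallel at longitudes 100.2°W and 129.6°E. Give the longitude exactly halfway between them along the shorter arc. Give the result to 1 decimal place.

165.3°W

Signed shortest Δλ from -100.2° to +129.6° is -130.2°.
Midpoint longitude = -100.2° + (-130.2°)/2 = -100.2° − 65.1° = -165.3°.
(The naïve average (-100.2 + +129.6)/2 = 14.7° is on the wrong side of the globe.)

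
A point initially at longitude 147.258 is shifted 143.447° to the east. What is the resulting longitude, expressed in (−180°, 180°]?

Start at +147.258°; shift +143.447° → +290.705°.
+290.705° lies outside (−180°, 180°]; subtract 360° → -69.295°.

-69.295°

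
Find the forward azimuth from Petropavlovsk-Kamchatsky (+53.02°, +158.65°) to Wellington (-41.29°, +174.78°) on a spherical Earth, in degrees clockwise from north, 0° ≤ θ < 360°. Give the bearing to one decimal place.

Δλ = 174.78 − 158.65 = 16.13°.
θ = atan2( sin Δλ · cos φ₂ , cos φ₁ · sin φ₂ − sin φ₁ · cos φ₂ · cos Δλ )
  = atan2(0.20875, -0.97354) = 167.898° → normalised to [0°, 360°): 167.898°.

167.9°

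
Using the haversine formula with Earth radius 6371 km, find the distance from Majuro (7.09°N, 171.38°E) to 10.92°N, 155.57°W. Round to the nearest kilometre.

Δλ = -155.57 − 171.38 = -326.95°; wrapped into (−180°, 180°]: 33.05°.
Δφ = 10.92 − 7.09 = 3.83°.
a = sin²(Δφ/2) + cos φ₁ · cos φ₂ · sin²(Δλ/2) = 0.079947.
c = 2·atan2(√a, √(1−a)) = 0.57332 rad → d = 6371·c ≈ 3652.60 km.

3653 km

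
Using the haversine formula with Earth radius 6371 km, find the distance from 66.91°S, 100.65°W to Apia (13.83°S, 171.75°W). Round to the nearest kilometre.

7775 km

Δλ = -171.75 − -100.65 = -71.10°.
Δφ = -13.83 − -66.91 = 53.08°.
a = sin²(Δφ/2) + cos φ₁ · cos φ₂ · sin²(Δλ/2) = 0.328379.
c = 2·atan2(√a, √(1−a)) = 1.22043 rad → d = 6371·c ≈ 7775.36 km.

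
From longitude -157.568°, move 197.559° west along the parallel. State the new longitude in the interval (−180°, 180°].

Start at -157.568°; shift −197.559° → -355.127°.
-355.127° lies outside (−180°, 180°]; add 360° → +4.873°.

+4.873°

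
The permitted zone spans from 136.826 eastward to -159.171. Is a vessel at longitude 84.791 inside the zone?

No

Band width going east from +136.826° to -159.171°: ((-159.171 − 136.826) mod 360) = 64.003°.
Offset of +84.791° east of the west edge: ((84.791 − 136.826) mod 360) = 307.965°.
307.965° > 64.003° ⇒ outside.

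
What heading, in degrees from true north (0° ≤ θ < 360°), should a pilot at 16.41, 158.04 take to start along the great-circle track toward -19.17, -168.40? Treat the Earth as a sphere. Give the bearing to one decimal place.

135.8°

Δλ = -168.40 − 158.04 = -326.44°; wrapped into (−180°, 180°]: 33.56°.
θ = atan2( sin Δλ · cos φ₂ , cos φ₁ · sin φ₂ − sin φ₁ · cos φ₂ · cos Δλ )
  = atan2(0.52216, -0.53736) = 135.822° → normalised to [0°, 360°): 135.822°.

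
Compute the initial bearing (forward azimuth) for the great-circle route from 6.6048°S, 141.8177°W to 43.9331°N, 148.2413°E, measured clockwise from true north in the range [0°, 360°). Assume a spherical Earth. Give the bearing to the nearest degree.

317°

Δλ = 148.2413 − -141.8177 = 290.0590°; wrapped into (−180°, 180°]: -69.9410°.
θ = atan2( sin Δλ · cos φ₂ , cos φ₁ · sin φ₂ − sin φ₁ · cos φ₂ · cos Δλ )
  = atan2(-0.67647, 0.71762) = -43.309° → normalised to [0°, 360°): 316.691°.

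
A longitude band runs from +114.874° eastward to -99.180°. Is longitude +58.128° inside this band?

Band width going east from +114.874° to -99.180°: ((-99.180 − 114.874) mod 360) = 145.946°.
Offset of +58.128° east of the west edge: ((58.128 − 114.874) mod 360) = 303.254°.
303.254° > 145.946° ⇒ outside.

No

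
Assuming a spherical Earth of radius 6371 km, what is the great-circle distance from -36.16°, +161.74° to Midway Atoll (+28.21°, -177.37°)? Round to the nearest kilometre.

Δλ = -177.37 − 161.74 = -339.11°; wrapped into (−180°, 180°]: 20.89°.
Δφ = 28.21 − -36.16 = 64.37°.
a = sin²(Δφ/2) + cos φ₁ · cos φ₂ · sin²(Δλ/2) = 0.307105.
c = 2·atan2(√a, √(1−a)) = 1.17473 rad → d = 6371·c ≈ 7484.22 km.

7484 km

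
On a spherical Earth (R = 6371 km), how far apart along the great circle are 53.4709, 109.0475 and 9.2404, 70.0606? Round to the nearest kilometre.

Δλ = 70.0606 − 109.0475 = -38.9869°.
Δφ = 9.2404 − 53.4709 = -44.2305°.
a = sin²(Δφ/2) + cos φ₁ · cos φ₂ · sin²(Δλ/2) = 0.207152.
c = 2·atan2(√a, √(1−a)) = 0.94506 rad → d = 6371·c ≈ 6020.97 km.

6021 km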